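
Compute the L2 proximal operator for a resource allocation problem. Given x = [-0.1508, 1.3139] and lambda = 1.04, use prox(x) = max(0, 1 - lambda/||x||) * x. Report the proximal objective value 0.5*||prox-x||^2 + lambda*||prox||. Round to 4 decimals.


Step 1: Compute ||x||.
||x|| = 1.3225
Step 2: Compute scaling factor.
scale = max(0, 1 - 1.04/1.3225) = 0.2136
Step 3: prox(x) = [-0.0322, 0.2807]
||prox(x)|| = 0.2825
Step 4: Proximal objective.
0.5*||prox-x||^2 = 0.5408
lambda*||prox|| = 0.2938
Total = 0.8346


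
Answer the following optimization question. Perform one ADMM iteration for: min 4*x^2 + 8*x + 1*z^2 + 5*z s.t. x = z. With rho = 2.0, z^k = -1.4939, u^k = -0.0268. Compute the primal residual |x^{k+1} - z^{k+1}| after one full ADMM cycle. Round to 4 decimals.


ADMM iteration with rho = 2.0, z^k = -1.4939, u^k = -0.0268
Step 1: x-update.
Minimize 4*x^2 + 8*x + (2.0/2)*(x + 1.4939 - 0.0268)^2
FOC: (2*4 + 2.0)*x = -8 + 2.0*(-1.4939 + 0.0268)
x^{k+1} = -1.0934
Step 2: z-update.
Minimize 1*z^2 + 5*z + (2.0/2)*(-1.0934 - z - 0.0268)^2
FOC: (2*1 + 2.0)*z = -5 + 2.0*(-1.0934 - 0.0268)
z^{k+1} = -1.8101
Step 3: u-update.
u^{k+1} = -0.0268 - 1.0934 + 1.8101 = 0.6899
Step 4: Primal residual = |-1.0934 + 1.8101| = 0.7167


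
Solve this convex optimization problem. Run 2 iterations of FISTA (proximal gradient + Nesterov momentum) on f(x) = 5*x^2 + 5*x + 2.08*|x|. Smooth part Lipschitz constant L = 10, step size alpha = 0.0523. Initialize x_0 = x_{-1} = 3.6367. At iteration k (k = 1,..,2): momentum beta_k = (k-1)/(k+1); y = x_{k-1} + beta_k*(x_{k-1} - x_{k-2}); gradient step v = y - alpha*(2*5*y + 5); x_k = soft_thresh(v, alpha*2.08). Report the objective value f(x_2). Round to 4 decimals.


FISTA on f(x) = 5*x^2 + 5*x + 2.08*|x|
L = 10, alpha = 0.0523
Iteration 1: beta = 0.0, y = 3.6367 + 0.0*(3.6367 - 3.6367) = 3.6367
  grad(y) = 41.367, v = y - alpha*grad = 1.4732
  prox(v) = soft_thresh(1.4732, 0.1088) = 1.3644
Iteration 2: beta = 0.3333, y = 1.3644 + 0.3333*(1.3644 - 3.6367) = 0.607
  grad(y) = 11.07, v = y - alpha*grad = 0.028
  prox(v) = soft_thresh(0.028, 0.1088) = 0.0
f(x_2) = 5*0.0^2 + 5*0.0 + 2.08*|0.0| = 0.0


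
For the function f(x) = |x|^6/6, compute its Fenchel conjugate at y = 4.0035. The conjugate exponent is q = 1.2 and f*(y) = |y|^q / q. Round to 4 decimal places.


The conjugate exponent q satisfies 1/p + 1/q = 1.
p = 6, so q = 6/(6 - 1) = 1.2
|y|^q = 4.0035^1.2 = 5.2836
f*(4.0035) = 5.2836 / 1.2 = 4.403


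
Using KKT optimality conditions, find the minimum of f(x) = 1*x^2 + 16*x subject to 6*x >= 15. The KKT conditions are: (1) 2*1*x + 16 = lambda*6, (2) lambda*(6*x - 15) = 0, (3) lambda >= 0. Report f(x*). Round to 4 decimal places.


Step 1: Try lambda = 0 (constraint inactive).
x_unc = -16/(2*1) = -8.0
Check: 6*-8.0 = -48.0 < 15 -- violated!
Step 2: Constraint must be active: 6*x = 15
x* = 15/6 = 2.5
lambda = (2*1*2.5 + 16)/6 = 3.5
Step 3: Compute optimal value.
f(x*) = 1*2.5^2 + 16*2.5 = 46.25


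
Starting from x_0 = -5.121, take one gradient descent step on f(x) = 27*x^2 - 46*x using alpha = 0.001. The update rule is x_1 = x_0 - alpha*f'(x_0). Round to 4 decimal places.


We compute the gradient at x_0 and apply the update.
f'(x) = 54*x - 46
f'(-5.121) = 54*-5.121 - 46 = -322.534
x_1 = -5.121 - 0.001*-322.534 = -4.7985


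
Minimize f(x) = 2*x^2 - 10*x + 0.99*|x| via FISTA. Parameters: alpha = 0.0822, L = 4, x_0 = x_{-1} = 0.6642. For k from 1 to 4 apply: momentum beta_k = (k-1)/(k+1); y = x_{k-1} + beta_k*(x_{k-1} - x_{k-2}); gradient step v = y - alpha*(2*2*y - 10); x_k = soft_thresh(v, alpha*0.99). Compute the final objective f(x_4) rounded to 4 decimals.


FISTA on f(x) = 2*x^2 - 10*x + 0.99*|x|
L = 4, alpha = 0.0822
Iteration 1: beta = 0.0, y = 0.6642 + 0.0*(0.6642 - 0.6642) = 0.6642
  grad(y) = -7.3432, v = y - alpha*grad = 1.2678
  prox(v) = soft_thresh(1.2678, 0.0814) = 1.1864
Iteration 2: beta = 0.3333, y = 1.1864 + 0.3333*(1.1864 - 0.6642) = 1.3605
  grad(y) = -4.558, v = y - alpha*grad = 1.7352
  prox(v) = soft_thresh(1.7352, 0.0814) = 1.6538
Iteration 3: beta = 0.5, y = 1.6538 + 0.5*(1.6538 - 1.1864) = 1.8875
  grad(y) = -2.4501, v = y - alpha*grad = 2.0889
  prox(v) = soft_thresh(2.0889, 0.0814) = 2.0075
Iteration 4: beta = 0.6, y = 2.0075 + 0.6*(2.0075 - 1.6538) = 2.2197
  grad(y) = -1.1211, v = y - alpha*grad = 2.3119
  prox(v) = soft_thresh(2.3119, 0.0814) = 2.2305
f(x_4) = 2*2.2305^2 - 10*2.2305 + 0.99*|2.2305| = -10.1465


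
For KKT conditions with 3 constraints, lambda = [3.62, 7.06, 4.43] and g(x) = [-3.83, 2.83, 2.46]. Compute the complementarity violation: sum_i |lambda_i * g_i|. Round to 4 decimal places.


KKT complementary slackness check:
lambda_1 * g_1 = 3.62 * -3.83 = -13.8646
lambda_2 * g_2 = 7.06 * 2.83 = 19.9798
lambda_3 * g_3 = 4.43 * 2.46 = 10.8978
Total violation = 13.8646 + 19.9798 + 10.8978 = 44.7422


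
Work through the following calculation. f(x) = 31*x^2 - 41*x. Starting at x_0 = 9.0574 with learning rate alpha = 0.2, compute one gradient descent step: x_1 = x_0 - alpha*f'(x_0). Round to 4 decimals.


We compute the gradient at x_0 and apply the update.
f'(x) = 62*x - 41
f'(9.0574) = 62*9.0574 - 41 = 520.5588
x_1 = 9.0574 - 0.2*520.5588 = -95.0544


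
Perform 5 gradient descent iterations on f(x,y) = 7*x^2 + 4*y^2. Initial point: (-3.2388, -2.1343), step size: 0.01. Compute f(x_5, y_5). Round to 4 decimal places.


Gradient descent on f(x,y) = 7*x^2 + 4*y^2.
Starting point: (-3.2388, -2.1343), alpha = 0.01
Step 1: grad_x = 2*7*-3.2388 = -45.3432, grad_y = 2*4*-2.1343 = -17.0744
  x_1 = -3.2388 - 0.01*-45.3432 = -2.7854
  y_1 = -2.1343 - 0.01*-17.0744 = -1.9636
Step 2: grad_x = 2*7*-2.7854 = -38.9952, grad_y = 2*4*-1.9636 = -15.7084
  x_2 = -2.7854 - 0.01*-38.9952 = -2.3954
  y_2 = -1.9636 - 0.01*-15.7084 = -1.8065
Step 3: grad_x = 2*7*-2.3954 = -33.5358, grad_y = 2*4*-1.8065 = -14.4518
  x_3 = -2.3954 - 0.01*-33.5358 = -2.0601
  y_3 = -1.8065 - 0.01*-14.4518 = -1.662
Step 4: grad_x = 2*7*-2.0601 = -28.8408, grad_y = 2*4*-1.662 = -13.2956
  x_4 = -2.0601 - 0.01*-28.8408 = -1.7717
  y_4 = -1.662 - 0.01*-13.2956 = -1.529
Step 5: grad_x = 2*7*-1.7717 = -24.8031, grad_y = 2*4*-1.529 = -12.232
  x_5 = -1.7717 - 0.01*-24.8031 = -1.5236
  y_5 = -1.529 - 0.01*-12.232 = -1.4067
f(-1.5236, -1.4067) = 7*(-1.5236)^2 + 4*(-1.4067)^2 = 24.1649


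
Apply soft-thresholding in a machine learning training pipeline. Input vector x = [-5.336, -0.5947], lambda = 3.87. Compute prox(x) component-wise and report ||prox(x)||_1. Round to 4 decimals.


Soft-thresholding with lambda = 3.87:
prox(-5.336) = sign(-5.336)*max(|-5.336| - 3.87, 0) = -1.466
prox(-0.5947) = sign(-0.5947)*max(|-0.5947| - 3.87, 0) = 0.0
prox(x) = [-1.466, 0.0]
||prox(x)||_1 = 1.466 + 0.0 = 1.466


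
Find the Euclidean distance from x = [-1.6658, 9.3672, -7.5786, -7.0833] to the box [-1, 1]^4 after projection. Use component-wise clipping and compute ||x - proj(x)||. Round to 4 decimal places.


Project each component onto [-1, 1].
clip(-1.6658) = -1.0, clip(9.3672) = 1.0, clip(-7.5786) = -1.0, clip(-7.0833) = -1.0
Projection = [-1.0, 1.0, -1.0, -1.0]
Squared diffs: [0.4433, 70.01, 43.278, 37.0065]
Distance = sqrt(150.7378) = 12.2775


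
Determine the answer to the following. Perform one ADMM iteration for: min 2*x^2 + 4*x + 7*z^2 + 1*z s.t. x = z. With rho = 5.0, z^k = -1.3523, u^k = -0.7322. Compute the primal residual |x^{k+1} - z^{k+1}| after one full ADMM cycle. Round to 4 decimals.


ADMM iteration with rho = 5.0, z^k = -1.3523, u^k = -0.7322
Step 1: x-update.
Minimize 2*x^2 + 4*x + (5.0/2)*(x + 1.3523 - 0.7322)^2
FOC: (2*2 + 5.0)*x = -4 + 5.0*(-1.3523 + 0.7322)
x^{k+1} = -0.7889
Step 2: z-update.
Minimize 7*z^2 + 1*z + (5.0/2)*(-0.7889 - z - 0.7322)^2
FOC: (2*7 + 5.0)*z = -1 + 5.0*(-0.7889 - 0.7322)
z^{k+1} = -0.4529
Step 3: u-update.
u^{k+1} = -0.7322 - 0.7889 + 0.4529 = -1.0682
Step 4: Primal residual = |-0.7889 + 0.4529| = 0.336


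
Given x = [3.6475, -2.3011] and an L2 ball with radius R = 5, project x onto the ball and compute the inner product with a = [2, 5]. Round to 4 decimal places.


Step 1: Compute ||x|| (intermediates to 6 decimals).
||x|| = sqrt(3.6475^2 + (-2.3011)^2) = 4.312693
Step 2: Project.
Since ||x|| <= R, proj = x (no scaling needed).
proj(x) = [3.6475, -2.3011]
Step 3: Dot product.
a^T * proj(x) = 2*3.6475 + 5*(-2.3011) = -4.2105


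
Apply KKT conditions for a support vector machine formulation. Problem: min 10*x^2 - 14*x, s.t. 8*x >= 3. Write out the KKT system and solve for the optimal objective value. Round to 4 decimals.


Step 1: Try lambda = 0 (constraint inactive).
Stationarity: 2*10*x - 14 = 0
x* = 14/(2*10) = 0.7
Check constraint: 8*0.7 = 5.6 >= 3 -- satisfied.
Step 2: Compute optimal value.
f(x*) = 10*0.7^2 - 14*0.7 = -4.9


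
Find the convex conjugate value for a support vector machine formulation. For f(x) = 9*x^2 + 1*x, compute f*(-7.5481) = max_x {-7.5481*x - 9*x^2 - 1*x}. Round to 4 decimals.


f*(y) = sup_x {y*x - a*x^2 - b*x} = sup_x {(y-b)*x - a*x^2}
FOC: (y - b) - 2a*x = 0 => x* = (y - b)/(2a)
x* = (-7.5481 - 1)/(2*9) = -0.4749
f*(-7.5481) = (y-b)^2/(4a) = (-7.5481 - 1)^2/(4*9)
= 73.07/36 = 2.0297


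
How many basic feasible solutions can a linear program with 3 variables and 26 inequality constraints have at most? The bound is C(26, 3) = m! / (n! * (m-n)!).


Each vertex corresponds to some choice of n active constraints out of m, so the number of vertices is at most C(m, n) = m! / (n!(m-n)!).
m = 26, n = 3
Numerator: 26 * 25 * 24
Denominator: 3! = 6
C(26, 3) = 2600


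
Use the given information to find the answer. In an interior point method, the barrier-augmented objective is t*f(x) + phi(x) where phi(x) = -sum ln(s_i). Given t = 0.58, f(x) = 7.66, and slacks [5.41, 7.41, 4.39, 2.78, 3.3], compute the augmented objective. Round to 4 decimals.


Step 1: Compute log-barrier.
ln values: [1.6882, 2.0028, 1.4793, 1.0225, 1.1939]
phi = -(1.6882 + 2.0028 + 1.4793 + 1.0225 + 1.1939) = -7.3868
Step 2: Compute augmented objective.
t*f(x) = 0.58*7.66 = 4.4428
Total = 4.4428 - 7.3868 = -2.944


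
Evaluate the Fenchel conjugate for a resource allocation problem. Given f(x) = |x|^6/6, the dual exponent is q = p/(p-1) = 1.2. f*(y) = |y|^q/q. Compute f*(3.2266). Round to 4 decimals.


The conjugate exponent q satisfies 1/p + 1/q = 1.
p = 6, so q = 6/(6 - 1) = 1.2
|y|^q = 3.2266^1.2 = 4.0784
f*(3.2266) = 4.0784 / 1.2 = 3.3987


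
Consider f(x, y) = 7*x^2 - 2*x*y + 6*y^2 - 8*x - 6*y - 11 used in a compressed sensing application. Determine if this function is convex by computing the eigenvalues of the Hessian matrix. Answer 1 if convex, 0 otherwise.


The Hessian of f(x,y) = 7*x^2 - 2*x*y + 6*y^2 - 8*x - 6*y - 11 is:
H = [[14, -2], [-2, 12]]
Trace = 14 + 12 = 26
Determinant = 14*12 - (-2)^2 = 164
Discriminant = (26)^2 - 4*164 = 20.0
Eigenvalues: lambda_1 = 10.7639, lambda_2 = 15.2361
The function is convex.

1


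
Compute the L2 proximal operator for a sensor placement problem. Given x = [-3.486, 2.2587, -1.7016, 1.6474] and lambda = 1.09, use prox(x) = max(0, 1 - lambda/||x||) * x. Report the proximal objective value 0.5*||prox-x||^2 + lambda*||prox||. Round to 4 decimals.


Step 1: Compute ||x||.
||x|| = 4.7816
Step 2: Compute scaling factor.
scale = max(0, 1 - 1.09/4.7816) = 0.772
Step 3: prox(x) = [-2.6913, 1.7438, -1.3137, 1.2719]
||prox(x)|| = 3.6916
Step 4: Proximal objective.
0.5*||prox-x||^2 = 0.5941
lambda*||prox|| = 4.0238
Total = 4.6178


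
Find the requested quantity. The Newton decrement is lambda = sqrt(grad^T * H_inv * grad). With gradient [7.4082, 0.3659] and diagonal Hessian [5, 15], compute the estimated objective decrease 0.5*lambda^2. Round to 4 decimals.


Step 1: H is diagonal, so H^(-1) * g = [1.4816, 0.0244].
Step 2: g^T H^(-1) g = sum_i g_i^2 / H_ii
  = (7.4082)^2/5 + (0.3659)^2/15
  = 10.9763 + 0.0089 = 10.9852
Step 3: Objective decrease = 0.5 * g^T H^(-1) g = 5.4926


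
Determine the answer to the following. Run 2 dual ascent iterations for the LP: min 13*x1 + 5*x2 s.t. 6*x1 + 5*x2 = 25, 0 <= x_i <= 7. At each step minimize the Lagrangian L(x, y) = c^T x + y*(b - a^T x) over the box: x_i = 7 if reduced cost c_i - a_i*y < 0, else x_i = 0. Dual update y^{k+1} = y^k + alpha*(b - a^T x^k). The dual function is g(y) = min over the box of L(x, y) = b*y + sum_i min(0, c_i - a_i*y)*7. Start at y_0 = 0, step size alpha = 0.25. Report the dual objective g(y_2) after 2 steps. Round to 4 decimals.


Dual ascent for LP: min 13*x1 + 5*x2, 6*x1 + 5*x2 = 25, 0 <= x_i <= 7
Step 1: y^k = 0.0, reduced costs: (13.0, 5.0)
  x^k = (0.0, 0.0), subgradient = b - a^T x = 25.0
  y^{k+1} = 0.0 + 0.25*25.0 = 6.25
Step 2: y^k = 6.25, reduced costs: (-24.5, -26.25)
  x^k = (7.0, 7.0), subgradient = b - a^T x = -52.0
  y^{k+1} = 6.25 + 0.25*-52.0 = -6.75
Dual objective at y_2 = -6.75: reduced costs (53.5, 38.75), box minimizer x = (0.0, 0.0)
g(y_2) = b*y + (c1 - a1*y)*x1 + (c2 - a2*y)*x2 = 25*(-6.75) + 53.5*0.0 + 38.75*0.0 = -168.75 + 0.0 + 0.0 = -168.75


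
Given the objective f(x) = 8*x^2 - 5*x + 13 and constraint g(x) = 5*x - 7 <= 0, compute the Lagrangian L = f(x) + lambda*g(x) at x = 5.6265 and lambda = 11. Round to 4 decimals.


Step 1: Evaluate f(x).
f(5.6265) = 8*5.6265^2 - 5*5.6265 + 13 = 238.1275
Step 2: Evaluate g(x).
g(5.6265) = 5*5.6265 - 7 = 21.1325
Step 3: Compute Lagrangian.
L = 238.1275 + 11*21.1325 = 470.585


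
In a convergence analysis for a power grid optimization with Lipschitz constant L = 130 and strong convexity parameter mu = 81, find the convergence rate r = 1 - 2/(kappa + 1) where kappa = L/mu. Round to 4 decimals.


Step 1: Compute the condition number.
kappa = L/mu = 130/81 = 1.6049
Step 2: Compute the convergence rate.
r = 1 - 2/(kappa + 1) = 1 - 2*mu/(L + mu) = (L - mu)/(L + mu) = 49/211 = 0.2322


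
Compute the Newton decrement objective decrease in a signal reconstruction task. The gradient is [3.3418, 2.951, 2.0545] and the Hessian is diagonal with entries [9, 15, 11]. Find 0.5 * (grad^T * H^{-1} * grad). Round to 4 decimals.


Step 1: H is diagonal, so H^(-1) * g = [0.3713, 0.1967, 0.1868].
Step 2: g^T H^(-1) g = sum_i g_i^2 / H_ii
  = (3.3418)^2/9 + (2.951)^2/15 + (2.0545)^2/11
  = 1.2408 + 0.5806 + 0.3837 = 2.2051
Step 3: Objective decrease = 0.5 * g^T H^(-1) g = 1.1026


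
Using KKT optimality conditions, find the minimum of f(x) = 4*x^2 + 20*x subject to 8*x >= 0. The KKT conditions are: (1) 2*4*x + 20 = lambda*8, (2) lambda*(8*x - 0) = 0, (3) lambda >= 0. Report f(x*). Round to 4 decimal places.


Step 1: Try lambda = 0 (constraint inactive).
x_unc = -20/(2*4) = -2.5
Check: 8*-2.5 = -20.0 < 0 -- violated!
Step 2: Constraint must be active: 8*x = 0
x* = 0/8 = 0.0
lambda = (2*4*0.0 + 20)/8 = 2.5
Step 3: Compute optimal value.
f(x*) = 4*0.0^2 + 20*0.0 = 0.0


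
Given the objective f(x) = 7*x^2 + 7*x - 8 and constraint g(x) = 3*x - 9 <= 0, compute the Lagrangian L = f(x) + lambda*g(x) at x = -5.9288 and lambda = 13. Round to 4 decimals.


Step 1: Evaluate f(x).
f(-5.9288) = 7*(-5.9288)^2 + 7*(-5.9288) - 8 = 196.5531
Step 2: Evaluate g(x).
g(-5.9288) = 3*-5.9288 - 9 = -26.7864
Step 3: Compute Lagrangian.
L = 196.5531 + 13*-26.7864 = -151.6701


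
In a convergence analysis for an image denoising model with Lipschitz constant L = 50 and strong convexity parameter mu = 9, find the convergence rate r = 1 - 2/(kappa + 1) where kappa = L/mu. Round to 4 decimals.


Step 1: Compute the condition number.
kappa = L/mu = 50/9 = 5.5556
Step 2: Compute the convergence rate.
r = 1 - 2/(kappa + 1) = 1 - 2*mu/(L + mu) = (L - mu)/(L + mu) = 41/59 = 0.6949


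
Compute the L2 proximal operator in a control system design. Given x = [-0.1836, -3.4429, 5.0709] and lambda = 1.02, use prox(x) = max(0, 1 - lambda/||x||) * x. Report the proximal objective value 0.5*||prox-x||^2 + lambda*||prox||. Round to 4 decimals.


Step 1: Compute ||x||.
||x|| = 6.132
Step 2: Compute scaling factor.
scale = max(0, 1 - 1.02/6.132) = 0.8337
Step 3: prox(x) = [-0.1531, -2.8702, 4.2274]
||prox(x)|| = 5.112
Step 4: Proximal objective.
0.5*||prox-x||^2 = 0.5202
lambda*||prox|| = 5.2142
Total = 5.7344


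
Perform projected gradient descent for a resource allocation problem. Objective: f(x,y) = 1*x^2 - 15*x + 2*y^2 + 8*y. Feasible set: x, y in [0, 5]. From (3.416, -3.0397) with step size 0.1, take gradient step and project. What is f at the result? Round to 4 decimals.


Step 1: Compute gradient at (3.416, -3.0397).
grad_x = 2*1*3.416 - 15 = -8.168
grad_y = 2*2*-3.0397 + 8 = -4.1588
Step 2: Gradient step.
x_raw = 3.416 - 0.1*-8.168 = 4.2328
y_raw = -3.0397 - 0.1*-4.1588 = -2.6238
Step 3: Project onto [0, 5].
x_proj = clip(4.2328) = 4.2328
y_proj = clip(-2.6238) = 0.0
Step 4: Evaluate f.
f(4.2328, 0.0) = -45.5754


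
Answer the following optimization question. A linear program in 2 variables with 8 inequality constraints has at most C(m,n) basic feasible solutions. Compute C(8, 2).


Each vertex corresponds to some choice of n active constraints out of m, so the number of vertices is at most C(m, n) = m! / (n!(m-n)!).
m = 8, n = 2
Numerator: 8 * 7
Denominator: 2! = 2
C(8, 2) = 28


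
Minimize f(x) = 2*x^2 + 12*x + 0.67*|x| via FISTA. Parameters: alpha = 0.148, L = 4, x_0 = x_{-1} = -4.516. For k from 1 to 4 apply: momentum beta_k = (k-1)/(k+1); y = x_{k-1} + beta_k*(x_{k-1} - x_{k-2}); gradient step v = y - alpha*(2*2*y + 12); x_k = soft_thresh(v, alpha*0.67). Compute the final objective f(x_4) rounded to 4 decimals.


FISTA on f(x) = 2*x^2 + 12*x + 0.67*|x|
L = 4, alpha = 0.148
Iteration 1: beta = 0.0, y = -4.516 + 0.0*(-4.516 + 4.516) = -4.516
  grad(y) = -6.064, v = y - alpha*grad = -3.6185
  prox(v) = soft_thresh(-3.6185, 0.0992) = -3.5194
Iteration 2: beta = 0.3333, y = -3.5194 + 0.3333*(-3.5194 + 4.516) = -3.1872
  grad(y) = -0.7486, v = y - alpha*grad = -3.0764
  prox(v) = soft_thresh(-3.0764, 0.0992) = -2.9772
Iteration 3: beta = 0.5, y = -2.9772 + 0.5*(-2.9772 + 3.5194) = -2.7061
  grad(y) = 1.1755, v = y - alpha*grad = -2.8801
  prox(v) = soft_thresh(-2.8801, 0.0992) = -2.7809
Iteration 4: beta = 0.6, y = -2.7809 + 0.6*(-2.7809 + 2.9772) = -2.6632
  grad(y) = 1.3473, v = y - alpha*grad = -2.8626
  prox(v) = soft_thresh(-2.8626, 0.0992) = -2.7634
f(x_4) = 2*(-2.7634)^2 + 12*(-2.7634) + 0.67*|-2.7634| = -16.0366


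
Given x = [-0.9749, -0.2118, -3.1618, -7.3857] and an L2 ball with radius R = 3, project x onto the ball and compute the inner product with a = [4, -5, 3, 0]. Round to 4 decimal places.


Step 1: Compute ||x|| (intermediates to 6 decimals).
||x|| = sqrt((-0.9749)^2 + (-0.2118)^2 + (-3.1618)^2 + (-7.3857)^2) = 8.095729
Step 2: Project.
Since ||x|| > R, scale = R/||x|| = 3/8.095729 = 0.370566, proj(x) = scale * x
proj(x) = [-0.361265, -0.078486, -1.171656, -2.736889]
Step 3: Dot product.
a^T * proj(x) = 4*(-0.361265) - 5*(-0.078486) + 3*(-1.171656) + 0*(-2.736889) = -4.5676


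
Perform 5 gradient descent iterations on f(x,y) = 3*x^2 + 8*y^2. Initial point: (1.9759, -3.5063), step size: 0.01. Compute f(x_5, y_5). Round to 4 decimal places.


Gradient descent on f(x,y) = 3*x^2 + 8*y^2.
Starting point: (1.9759, -3.5063), alpha = 0.01
Step 1: grad_x = 2*3*1.9759 = 11.8554, grad_y = 2*8*-3.5063 = -56.1008
  x_1 = 1.9759 - 0.01*11.8554 = 1.8573
  y_1 = -3.5063 - 0.01*-56.1008 = -2.9453
Step 2: grad_x = 2*3*1.8573 = 11.1441, grad_y = 2*8*-2.9453 = -47.1247
  x_2 = 1.8573 - 0.01*11.1441 = 1.7459
  y_2 = -2.9453 - 0.01*-47.1247 = -2.474
Step 3: grad_x = 2*3*1.7459 = 10.4754, grad_y = 2*8*-2.474 = -39.5847
  x_3 = 1.7459 - 0.01*10.4754 = 1.6412
  y_3 = -2.474 - 0.01*-39.5847 = -2.0782
Step 4: grad_x = 2*3*1.6412 = 9.8469, grad_y = 2*8*-2.0782 = -33.2512
  x_4 = 1.6412 - 0.01*9.8469 = 1.5427
  y_4 = -2.0782 - 0.01*-33.2512 = -1.7457
Step 5: grad_x = 2*3*1.5427 = 9.2561, grad_y = 2*8*-1.7457 = -27.931
  x_5 = 1.5427 - 0.01*9.2561 = 1.4501
  y_5 = -1.7457 - 0.01*-27.931 = -1.4664
f(1.4501, -1.4664) = 3*1.4501^2 + 8*(-1.4664)^2 = 23.5106


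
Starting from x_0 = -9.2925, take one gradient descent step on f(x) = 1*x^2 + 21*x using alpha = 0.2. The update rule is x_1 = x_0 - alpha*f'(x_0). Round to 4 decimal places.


We compute the gradient at x_0 and apply the update.
f'(x) = 2*x + 21
f'(-9.2925) = 2*-9.2925 + 21 = 2.415
x_1 = -9.2925 - 0.2*2.415 = -9.7755


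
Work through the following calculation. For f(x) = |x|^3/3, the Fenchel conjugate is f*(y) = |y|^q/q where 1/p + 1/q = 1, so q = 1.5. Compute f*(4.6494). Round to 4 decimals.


The conjugate exponent q satisfies 1/p + 1/q = 1.
p = 3, so q = 3/(3 - 1) = 1.5
|y|^q = 4.6494^1.5 = 10.0253
f*(4.6494) = 10.0253 / 1.5 = 6.6835


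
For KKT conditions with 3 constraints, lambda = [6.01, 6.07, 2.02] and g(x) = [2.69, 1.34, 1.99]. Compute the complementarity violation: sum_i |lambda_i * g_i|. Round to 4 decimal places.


KKT complementary slackness check:
lambda_1 * g_1 = 6.01 * 2.69 = 16.1669
lambda_2 * g_2 = 6.07 * 1.34 = 8.1338
lambda_3 * g_3 = 2.02 * 1.99 = 4.0198
Total violation = 16.1669 + 8.1338 + 4.0198 = 28.3205


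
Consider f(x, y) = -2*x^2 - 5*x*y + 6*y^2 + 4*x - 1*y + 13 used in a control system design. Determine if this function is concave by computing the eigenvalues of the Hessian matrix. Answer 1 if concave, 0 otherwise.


The Hessian of f(x,y) = -2*x^2 - 5*x*y + 6*y^2 + 4*x - 1*y + 13 is:
H = [[-4, -5], [-5, 12]]
Trace = -4 + 12 = 8
Determinant = -4*12 - (-5)^2 = -73
Discriminant = (8)^2 - 4*-73 = 356.0
Eigenvalues: lambda_1 = -5.434, lambda_2 = 13.434
The function is not concave.

0


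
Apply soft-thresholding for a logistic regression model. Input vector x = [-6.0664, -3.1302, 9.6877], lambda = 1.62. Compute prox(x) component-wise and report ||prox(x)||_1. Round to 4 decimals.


Soft-thresholding with lambda = 1.62:
prox(-6.0664) = sign(-6.0664)*max(|-6.0664| - 1.62, 0) = -4.4464
prox(-3.1302) = sign(-3.1302)*max(|-3.1302| - 1.62, 0) = -1.5102
prox(9.6877) = sign(9.6877)*max(|9.6877| - 1.62, 0) = 8.0677
prox(x) = [-4.4464, -1.5102, 8.0677]
||prox(x)||_1 = 4.4464 + 1.5102 + 8.0677 = 14.0243


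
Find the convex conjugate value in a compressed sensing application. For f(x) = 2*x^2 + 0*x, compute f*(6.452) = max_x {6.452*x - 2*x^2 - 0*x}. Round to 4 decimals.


f*(y) = sup_x {y*x - a*x^2 - b*x} = sup_x {(y-b)*x - a*x^2}
FOC: (y - b) - 2a*x = 0 => x* = (y - b)/(2a)
x* = (6.452 - 0)/(2*2) = 1.613
f*(6.452) = (y-b)^2/(4a) = (6.452 - 0)^2/(4*2)
= 41.6283/8 = 5.2035


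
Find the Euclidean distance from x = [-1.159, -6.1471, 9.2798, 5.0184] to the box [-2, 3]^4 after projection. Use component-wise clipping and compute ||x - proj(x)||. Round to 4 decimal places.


Project each component onto [-2, 3].
clip(-1.159) = -1.159, clip(-6.1471) = -2.0, clip(9.2798) = 3.0, clip(5.0184) = 3.0
Projection = [-1.159, -2.0, 3.0, 3.0]
Squared diffs: [0.0, 17.1984, 39.4359, 4.0739]
Distance = sqrt(60.7082) = 7.7916


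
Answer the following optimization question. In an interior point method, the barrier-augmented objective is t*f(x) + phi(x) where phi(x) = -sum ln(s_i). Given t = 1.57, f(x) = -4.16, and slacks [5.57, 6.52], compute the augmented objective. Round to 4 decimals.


Step 1: Compute log-barrier.
ln values: [1.7174, 1.8749]
phi = -(1.7174 + 1.8749) = -3.5923
Step 2: Compute augmented objective.
t*f(x) = 1.57*-4.16 = -6.5312
Total = -6.5312 - 3.5923 = -10.1235


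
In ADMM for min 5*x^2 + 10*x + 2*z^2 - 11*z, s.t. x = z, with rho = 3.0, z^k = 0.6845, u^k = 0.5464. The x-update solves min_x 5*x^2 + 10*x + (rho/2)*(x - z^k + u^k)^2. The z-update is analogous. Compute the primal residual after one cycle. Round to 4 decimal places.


ADMM iteration with rho = 3.0, z^k = 0.6845, u^k = 0.5464
Step 1: x-update.
Minimize 5*x^2 + 10*x + (3.0/2)*(x - 0.6845 + 0.5464)^2
FOC: (2*5 + 3.0)*x = -10 + 3.0*(0.6845 - 0.5464)
x^{k+1} = -0.7374
Step 2: z-update.
Minimize 2*z^2 - 11*z + (3.0/2)*(-0.7374 - z + 0.5464)^2
FOC: (2*2 + 3.0)*z = 11 + 3.0*(-0.7374 + 0.5464)
z^{k+1} = 1.4896
Step 3: u-update.
u^{k+1} = 0.5464 - 0.7374 - 1.4896 = -1.6805
Step 4: Primal residual = |-0.7374 - 1.4896| = 2.2269


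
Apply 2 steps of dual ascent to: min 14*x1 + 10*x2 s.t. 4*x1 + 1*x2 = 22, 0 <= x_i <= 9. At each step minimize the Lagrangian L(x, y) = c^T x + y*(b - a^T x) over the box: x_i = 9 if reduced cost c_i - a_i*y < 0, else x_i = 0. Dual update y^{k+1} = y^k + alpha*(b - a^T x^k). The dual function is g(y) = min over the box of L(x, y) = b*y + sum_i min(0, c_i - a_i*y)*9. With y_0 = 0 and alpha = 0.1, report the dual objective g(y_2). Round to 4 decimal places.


Dual ascent for LP: min 14*x1 + 10*x2, 4*x1 + 1*x2 = 22, 0 <= x_i <= 9
Step 1: y^k = 0.0, reduced costs: (14.0, 10.0)
  x^k = (0.0, 0.0), subgradient = b - a^T x = 22.0
  y^{k+1} = 0.0 + 0.1*22.0 = 2.2
Step 2: y^k = 2.2, reduced costs: (5.2, 7.8)
  x^k = (0.0, 0.0), subgradient = b - a^T x = 22.0
  y^{k+1} = 2.2 + 0.1*22.0 = 4.4
Dual objective at y_2 = 4.4: reduced costs (-3.6, 5.6), box minimizer x = (9.0, 0.0)
g(y_2) = b*y + (c1 - a1*y)*x1 + (c2 - a2*y)*x2 = 22*4.4 + (-3.6)*9.0 + 5.6*0.0 = 96.8 - 32.4 + 0.0 = 64.4


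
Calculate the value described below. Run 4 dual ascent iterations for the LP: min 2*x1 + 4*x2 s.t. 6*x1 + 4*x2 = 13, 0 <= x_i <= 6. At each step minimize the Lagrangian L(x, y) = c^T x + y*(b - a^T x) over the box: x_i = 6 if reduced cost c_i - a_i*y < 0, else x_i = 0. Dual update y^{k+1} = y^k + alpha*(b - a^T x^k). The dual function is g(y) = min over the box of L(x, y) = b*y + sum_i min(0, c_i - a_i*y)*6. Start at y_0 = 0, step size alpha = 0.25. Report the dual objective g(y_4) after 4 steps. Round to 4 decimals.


Dual ascent for LP: min 2*x1 + 4*x2, 6*x1 + 4*x2 = 13, 0 <= x_i <= 6
Step 1: y^k = 0.0, reduced costs: (2.0, 4.0)
  x^k = (0.0, 0.0), subgradient = b - a^T x = 13.0
  y^{k+1} = 0.0 + 0.25*13.0 = 3.25
Step 2: y^k = 3.25, reduced costs: (-17.5, -9.0)
  x^k = (6.0, 6.0), subgradient = b - a^T x = -47.0
  y^{k+1} = 3.25 + 0.25*-47.0 = -8.5
Step 3: y^k = -8.5, reduced costs: (53.0, 38.0)
  x^k = (0.0, 0.0), subgradient = b - a^T x = 13.0
  y^{k+1} = -8.5 + 0.25*13.0 = -5.25
Step 4: y^k = -5.25, reduced costs: (33.5, 25.0)
  x^k = (0.0, 0.0), subgradient = b - a^T x = 13.0
  y^{k+1} = -5.25 + 0.25*13.0 = -2.0
Dual objective at y_4 = -2.0: reduced costs (14.0, 12.0), box minimizer x = (0.0, 0.0)
g(y_4) = b*y + (c1 - a1*y)*x1 + (c2 - a2*y)*x2 = 13*(-2.0) + 14.0*0.0 + 12.0*0.0 = -26.0 + 0.0 + 0.0 = -26.0


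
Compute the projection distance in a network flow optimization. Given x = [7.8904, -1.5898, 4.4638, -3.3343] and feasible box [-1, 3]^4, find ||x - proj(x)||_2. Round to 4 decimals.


Project each component onto [-1, 3].
clip(7.8904) = 3.0, clip(-1.5898) = -1.0, clip(4.4638) = 3.0, clip(-3.3343) = -1.0
Projection = [3.0, -1.0, 3.0, -1.0]
Squared diffs: [23.916, 0.3479, 2.1427, 5.449]
Distance = sqrt(31.8556) = 5.6441


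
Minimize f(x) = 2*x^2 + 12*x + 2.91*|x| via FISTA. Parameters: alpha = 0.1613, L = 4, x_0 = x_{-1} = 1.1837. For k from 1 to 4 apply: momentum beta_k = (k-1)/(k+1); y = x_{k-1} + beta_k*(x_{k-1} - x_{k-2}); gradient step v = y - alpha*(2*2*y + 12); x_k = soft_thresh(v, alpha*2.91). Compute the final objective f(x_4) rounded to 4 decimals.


FISTA on f(x) = 2*x^2 + 12*x + 2.91*|x|
L = 4, alpha = 0.1613
Iteration 1: beta = 0.0, y = 1.1837 + 0.0*(1.1837 - 1.1837) = 1.1837
  grad(y) = 16.7348, v = y - alpha*grad = -1.5156
  prox(v) = soft_thresh(-1.5156, 0.4694) = -1.0462
Iteration 2: beta = 0.3333, y = -1.0462 + 0.3333*(-1.0462 - 1.1837) = -1.7896
  grad(y) = 4.8418, v = y - alpha*grad = -2.5705
  prox(v) = soft_thresh(-2.5705, 0.4694) = -2.1012
Iteration 3: beta = 0.5, y = -2.1012 + 0.5*(-2.1012 + 1.0462) = -2.6286
  grad(y) = 1.4856, v = y - alpha*grad = -2.8682
  prox(v) = soft_thresh(-2.8682, 0.4694) = -2.3988
Iteration 4: beta = 0.6, y = -2.3988 + 0.6*(-2.3988 + 2.1012) = -2.5775
  grad(y) = 1.6901, v = y - alpha*grad = -2.8501
  prox(v) = soft_thresh(-2.8501, 0.4694) = -2.3807
f(x_4) = 2*(-2.3807)^2 + 12*(-2.3807) + 2.91*|-2.3807| = -10.3051


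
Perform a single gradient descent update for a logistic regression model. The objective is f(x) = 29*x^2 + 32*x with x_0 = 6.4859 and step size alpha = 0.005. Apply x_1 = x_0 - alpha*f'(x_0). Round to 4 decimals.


We compute the gradient at x_0 and apply the update.
f'(x) = 58*x + 32
f'(6.4859) = 58*6.4859 + 32 = 408.1822
x_1 = 6.4859 - 0.005*408.1822 = 4.445


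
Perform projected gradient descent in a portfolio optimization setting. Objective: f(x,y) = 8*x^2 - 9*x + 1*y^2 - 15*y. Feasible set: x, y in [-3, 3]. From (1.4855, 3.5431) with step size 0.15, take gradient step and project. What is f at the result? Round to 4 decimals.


Step 1: Compute gradient at (1.4855, 3.5431).
grad_x = 2*8*1.4855 - 9 = 14.768
grad_y = 2*1*3.5431 - 15 = -7.9138
Step 2: Gradient step.
x_raw = 1.4855 - 0.15*14.768 = -0.7297
y_raw = 3.5431 - 0.15*-7.9138 = 4.7302
Step 3: Project onto [-3, 3].
x_proj = clip(-0.7297) = -0.7297
y_proj = clip(4.7302) = 3.0
Step 4: Evaluate f.
f(-0.7297, 3.0) = -25.173


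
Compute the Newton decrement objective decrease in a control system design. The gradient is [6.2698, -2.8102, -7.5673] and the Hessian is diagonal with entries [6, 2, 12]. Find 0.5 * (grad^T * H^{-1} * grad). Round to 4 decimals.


Step 1: H is diagonal, so H^(-1) * g = [1.045, -1.4051, -0.6306].
Step 2: g^T H^(-1) g = sum_i g_i^2 / H_ii
  = (6.2698)^2/6 + (-2.8102)^2/2 + (-7.5673)^2/12
  = 6.5517 + 3.9486 + 4.772 = 15.2723
Step 3: Objective decrease = 0.5 * g^T H^(-1) g = 7.6362


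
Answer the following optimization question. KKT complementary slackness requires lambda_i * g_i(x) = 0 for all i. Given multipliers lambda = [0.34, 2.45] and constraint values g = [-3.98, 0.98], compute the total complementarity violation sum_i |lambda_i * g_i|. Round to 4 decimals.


KKT complementary slackness check:
lambda_1 * g_1 = 0.34 * -3.98 = -1.3532
lambda_2 * g_2 = 2.45 * 0.98 = 2.401
Total violation = 1.3532 + 2.401 = 3.7542


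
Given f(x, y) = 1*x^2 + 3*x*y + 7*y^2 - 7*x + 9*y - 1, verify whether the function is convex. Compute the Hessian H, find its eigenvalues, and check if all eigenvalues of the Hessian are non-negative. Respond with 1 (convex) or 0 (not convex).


The Hessian of f(x,y) = 1*x^2 + 3*x*y + 7*y^2 - 7*x + 9*y - 1 is:
H = [[2, 3], [3, 14]]
Trace = 2 + 14 = 16
Determinant = 2*14 - (3)^2 = 19
Discriminant = (16)^2 - 4*19 = 180.0
Eigenvalues: lambda_1 = 1.2918, lambda_2 = 14.7082
The function is convex.

1


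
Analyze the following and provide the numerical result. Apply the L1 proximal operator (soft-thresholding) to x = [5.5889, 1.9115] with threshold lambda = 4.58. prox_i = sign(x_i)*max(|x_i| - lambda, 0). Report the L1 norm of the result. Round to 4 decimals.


Soft-thresholding with lambda = 4.58:
prox(5.5889) = sign(5.5889)*max(|5.5889| - 4.58, 0) = 1.0089
prox(1.9115) = sign(1.9115)*max(|1.9115| - 4.58, 0) = 0.0
prox(x) = [1.0089, 0.0]
||prox(x)||_1 = 1.0089 + 0.0 = 1.0089


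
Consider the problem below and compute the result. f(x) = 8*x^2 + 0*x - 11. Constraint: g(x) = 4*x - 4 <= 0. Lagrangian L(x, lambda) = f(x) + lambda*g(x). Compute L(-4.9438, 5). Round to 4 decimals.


Step 1: Evaluate f(x).
f(-4.9438) = 8*(-4.9438)^2 + 0*(-4.9438) - 11 = 184.5293
Step 2: Evaluate g(x).
g(-4.9438) = 4*-4.9438 - 4 = -23.7752
Step 3: Compute Lagrangian.
L = 184.5293 + 5*-23.7752 = 65.6533


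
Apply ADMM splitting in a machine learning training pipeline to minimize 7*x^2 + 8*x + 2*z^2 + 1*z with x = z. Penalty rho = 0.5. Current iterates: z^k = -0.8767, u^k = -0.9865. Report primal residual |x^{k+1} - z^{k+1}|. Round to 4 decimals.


ADMM iteration with rho = 0.5, z^k = -0.8767, u^k = -0.9865
Step 1: x-update.
Minimize 7*x^2 + 8*x + (0.5/2)*(x + 0.8767 - 0.9865)^2
FOC: (2*7 + 0.5)*x = -8 + 0.5*(-0.8767 + 0.9865)
x^{k+1} = -0.5479
Step 2: z-update.
Minimize 2*z^2 + 1*z + (0.5/2)*(-0.5479 - z - 0.9865)^2
FOC: (2*2 + 0.5)*z = -1 + 0.5*(-0.5479 - 0.9865)
z^{k+1} = -0.3927
Step 3: u-update.
u^{k+1} = -0.9865 - 0.5479 + 0.3927 = -1.1417
Step 4: Primal residual = |-0.5479 + 0.3927| = 0.1552


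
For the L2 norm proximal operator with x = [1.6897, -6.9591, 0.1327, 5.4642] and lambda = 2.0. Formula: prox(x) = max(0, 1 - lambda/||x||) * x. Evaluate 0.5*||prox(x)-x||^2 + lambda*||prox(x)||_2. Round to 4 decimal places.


Step 1: Compute ||x||.
||x|| = 9.0088
Step 2: Compute scaling factor.
scale = max(0, 1 - 2.0/9.0088) = 0.778
Step 3: prox(x) = [1.3146, -5.4142, 0.1032, 4.2511]
||prox(x)|| = 7.0088
Step 4: Proximal objective.
0.5*||prox-x||^2 = 2.0
lambda*||prox|| = 14.0176
Total = 16.0177


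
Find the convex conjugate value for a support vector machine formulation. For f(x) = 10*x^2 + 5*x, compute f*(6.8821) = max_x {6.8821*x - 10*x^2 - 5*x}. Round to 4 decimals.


f*(y) = sup_x {y*x - a*x^2 - b*x} = sup_x {(y-b)*x - a*x^2}
FOC: (y - b) - 2a*x = 0 => x* = (y - b)/(2a)
x* = (6.8821 - 5)/(2*10) = 0.0941
f*(6.8821) = (y-b)^2/(4a) = (6.8821 - 5)^2/(4*10)
= 3.5423/40 = 0.0886


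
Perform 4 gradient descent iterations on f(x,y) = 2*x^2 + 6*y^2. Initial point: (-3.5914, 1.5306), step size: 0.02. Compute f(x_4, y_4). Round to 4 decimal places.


Gradient descent on f(x,y) = 2*x^2 + 6*y^2.
Starting point: (-3.5914, 1.5306), alpha = 0.02
Step 1: grad_x = 2*2*-3.5914 = -14.3656, grad_y = 2*6*1.5306 = 18.3672
  x_1 = -3.5914 - 0.02*-14.3656 = -3.3041
  y_1 = 1.5306 - 0.02*18.3672 = 1.1633
Step 2: grad_x = 2*2*-3.3041 = -13.2164, grad_y = 2*6*1.1633 = 13.9591
  x_2 = -3.3041 - 0.02*-13.2164 = -3.0398
  y_2 = 1.1633 - 0.02*13.9591 = 0.8841
Step 3: grad_x = 2*2*-3.0398 = -12.159, grad_y = 2*6*0.8841 = 10.6089
  x_3 = -3.0398 - 0.02*-12.159 = -2.7966
  y_3 = 0.8841 - 0.02*10.6089 = 0.6719
Step 4: grad_x = 2*2*-2.7966 = -11.1863, grad_y = 2*6*0.6719 = 8.0628
  x_4 = -2.7966 - 0.02*-11.1863 = -2.5729
  y_4 = 0.6719 - 0.02*8.0628 = 0.5106
f(-2.5729, 0.5106) = 2*(-2.5729)^2 + 6*0.5106^2 = 14.8037


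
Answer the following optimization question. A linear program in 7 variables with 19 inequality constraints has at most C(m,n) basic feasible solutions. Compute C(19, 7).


Each vertex corresponds to some choice of n active constraints out of m, so the number of vertices is at most C(m, n) = m! / (n!(m-n)!).
m = 19, n = 7
Numerator: 19 * 18 * 17 * 16 * 15 * 14 * 13
Denominator: 7! = 5040
C(19, 7) = 50388


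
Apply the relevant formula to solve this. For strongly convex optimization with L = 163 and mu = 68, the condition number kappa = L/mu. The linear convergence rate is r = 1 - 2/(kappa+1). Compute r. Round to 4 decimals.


Step 1: Compute the condition number.
kappa = L/mu = 163/68 = 2.3971
Step 2: Compute the convergence rate.
r = 1 - 2/(kappa + 1) = 1 - 2*mu/(L + mu) = (L - mu)/(L + mu) = 95/231 = 0.4113


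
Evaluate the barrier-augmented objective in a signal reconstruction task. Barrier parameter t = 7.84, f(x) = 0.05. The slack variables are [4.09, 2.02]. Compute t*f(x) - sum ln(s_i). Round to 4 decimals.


Step 1: Compute log-barrier.
ln values: [1.4085, 0.7031]
phi = -(1.4085 + 0.7031) = -2.1116
Step 2: Compute augmented objective.
t*f(x) = 7.84*0.05 = 0.392
Total = 0.392 - 2.1116 = -1.7196


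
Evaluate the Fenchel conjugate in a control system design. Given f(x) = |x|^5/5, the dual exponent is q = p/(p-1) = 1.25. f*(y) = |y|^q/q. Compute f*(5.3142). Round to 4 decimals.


The conjugate exponent q satisfies 1/p + 1/q = 1.
p = 5, so q = 5/(5 - 1) = 1.25
|y|^q = 5.3142^1.25 = 8.0686
f*(5.3142) = 8.0686 / 1.25 = 6.4549


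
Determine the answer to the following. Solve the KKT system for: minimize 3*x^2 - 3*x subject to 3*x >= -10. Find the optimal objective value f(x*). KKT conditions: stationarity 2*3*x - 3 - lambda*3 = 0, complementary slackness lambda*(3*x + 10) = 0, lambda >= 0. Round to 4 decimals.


Step 1: Try lambda = 0 (constraint inactive).
Stationarity: 2*3*x - 3 = 0
x* = 3/(2*3) = 0.5
Check constraint: 3*0.5 = 1.5 >= -10 -- satisfied.
Step 2: Compute optimal value.
f(x*) = 3*0.5^2 - 3*0.5 = -0.75


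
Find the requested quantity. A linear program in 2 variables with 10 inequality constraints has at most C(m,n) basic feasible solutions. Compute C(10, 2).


Each vertex corresponds to some choice of n active constraints out of m, so the number of vertices is at most C(m, n) = m! / (n!(m-n)!).
m = 10, n = 2
Numerator: 10 * 9
Denominator: 2! = 2
C(10, 2) = 45


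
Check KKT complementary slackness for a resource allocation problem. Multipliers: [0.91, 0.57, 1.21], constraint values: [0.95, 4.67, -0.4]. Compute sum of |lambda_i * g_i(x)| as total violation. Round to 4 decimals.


KKT complementary slackness check:
lambda_1 * g_1 = 0.91 * 0.95 = 0.8645
lambda_2 * g_2 = 0.57 * 4.67 = 2.6619
lambda_3 * g_3 = 1.21 * -0.4 = -0.484
Total violation = 0.8645 + 2.6619 + 0.484 = 4.0104


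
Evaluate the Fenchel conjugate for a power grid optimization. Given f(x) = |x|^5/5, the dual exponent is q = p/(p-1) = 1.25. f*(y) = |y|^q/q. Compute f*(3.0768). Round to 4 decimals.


The conjugate exponent q satisfies 1/p + 1/q = 1.
p = 5, so q = 5/(5 - 1) = 1.25
|y|^q = 3.0768^1.25 = 4.075
f*(3.0768) = 4.075 / 1.25 = 3.26


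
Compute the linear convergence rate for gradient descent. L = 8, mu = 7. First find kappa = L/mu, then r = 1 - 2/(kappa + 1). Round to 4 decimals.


Step 1: Compute the condition number.
kappa = L/mu = 8/7 = 1.1429
Step 2: Compute the convergence rate.
r = 1 - 2/(kappa + 1) = 1 - 2*mu/(L + mu) = (L - mu)/(L + mu) = 1/15 = 0.0667


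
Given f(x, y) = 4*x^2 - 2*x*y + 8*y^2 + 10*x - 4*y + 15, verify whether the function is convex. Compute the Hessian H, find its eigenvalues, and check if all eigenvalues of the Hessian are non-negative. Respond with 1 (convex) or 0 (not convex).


The Hessian of f(x,y) = 4*x^2 - 2*x*y + 8*y^2 + 10*x - 4*y + 15 is:
H = [[8, -2], [-2, 16]]
Trace = 8 + 16 = 24
Determinant = 8*16 - (-2)^2 = 124
Discriminant = (24)^2 - 4*124 = 80.0
Eigenvalues: lambda_1 = 7.5279, lambda_2 = 16.4721
The function is convex.

1


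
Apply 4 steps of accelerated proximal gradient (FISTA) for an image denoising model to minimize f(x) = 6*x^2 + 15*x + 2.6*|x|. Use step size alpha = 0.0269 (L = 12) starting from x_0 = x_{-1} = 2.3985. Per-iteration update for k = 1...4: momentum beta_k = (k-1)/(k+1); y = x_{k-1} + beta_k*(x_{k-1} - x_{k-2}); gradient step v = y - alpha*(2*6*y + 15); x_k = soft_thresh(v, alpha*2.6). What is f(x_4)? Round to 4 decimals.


FISTA on f(x) = 6*x^2 + 15*x + 2.6*|x|
L = 12, alpha = 0.0269
Iteration 1: beta = 0.0, y = 2.3985 + 0.0*(2.3985 - 2.3985) = 2.3985
  grad(y) = 43.782, v = y - alpha*grad = 1.2208
  prox(v) = soft_thresh(1.2208, 0.0699) = 1.1508
Iteration 2: beta = 0.3333, y = 1.1508 + 0.3333*(1.1508 - 2.3985) = 0.7349
  grad(y) = 23.8192, v = y - alpha*grad = 0.0942
  prox(v) = soft_thresh(0.0942, 0.0699) = 0.0243
Iteration 3: beta = 0.5, y = 0.0243 + 0.5*(0.0243 - 1.1508) = -0.539
  grad(y) = 8.5317, v = y - alpha*grad = -0.7685
  prox(v) = soft_thresh(-0.7685, 0.0699) = -0.6986
Iteration 4: beta = 0.6, y = -0.6986 + 0.6*(-0.6986 - 0.0243) = -1.1323
  grad(y) = 1.4124, v = y - alpha*grad = -1.1703
  prox(v) = soft_thresh(-1.1703, 0.0699) = -1.1004
f(x_4) = 6*(-1.1004)^2 + 15*(-1.1004) + 2.6*|-1.1004| = -6.3797


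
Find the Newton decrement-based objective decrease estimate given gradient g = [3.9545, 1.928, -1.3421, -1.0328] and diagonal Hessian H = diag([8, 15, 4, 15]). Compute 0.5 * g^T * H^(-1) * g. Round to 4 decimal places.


Step 1: H is diagonal, so H^(-1) * g = [0.4943, 0.1285, -0.3355, -0.0689].
Step 2: g^T H^(-1) g = sum_i g_i^2 / H_ii
  = (3.9545)^2/8 + (1.928)^2/15 + (-1.3421)^2/4 + (-1.0328)^2/15
  = 1.9548 + 0.2478 + 0.4503 + 0.0711 = 2.724
Step 3: Objective decrease = 0.5 * g^T H^(-1) g = 1.362


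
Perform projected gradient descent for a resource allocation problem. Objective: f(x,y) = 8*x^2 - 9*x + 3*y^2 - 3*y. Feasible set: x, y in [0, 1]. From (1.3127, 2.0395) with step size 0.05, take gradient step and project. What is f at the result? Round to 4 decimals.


Step 1: Compute gradient at (1.3127, 2.0395).
grad_x = 2*8*1.3127 - 9 = 12.0032
grad_y = 2*3*2.0395 - 3 = 9.237
Step 2: Gradient step.
x_raw = 1.3127 - 0.05*12.0032 = 0.7125
y_raw = 2.0395 - 0.05*9.237 = 1.5777
Step 3: Project onto [0, 1].
x_proj = clip(0.7125) = 0.7125
y_proj = clip(1.5777) = 1.0
Step 4: Evaluate f.
f(0.7125, 1.0) = -2.3512
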